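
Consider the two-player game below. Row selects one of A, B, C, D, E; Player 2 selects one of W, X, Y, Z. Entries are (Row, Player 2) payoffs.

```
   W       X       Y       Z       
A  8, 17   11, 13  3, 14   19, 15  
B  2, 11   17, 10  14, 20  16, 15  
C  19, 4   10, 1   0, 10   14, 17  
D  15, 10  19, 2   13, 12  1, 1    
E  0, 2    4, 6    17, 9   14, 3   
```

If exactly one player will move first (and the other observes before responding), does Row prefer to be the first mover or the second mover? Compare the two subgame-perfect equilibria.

second

If Row leads: Player 2's best replies are A→W, B→Y, C→Z, D→Y, E→Y; Row's induced payoffs 8, 14, 14, 13, 17; outcome (E, Y), payoffs (17, 9).
If Player 2 leads: Row's best replies are W→C, X→D, Y→E, Z→A; Player 2's induced payoffs 4, 2, 9, 15; outcome (A, Z), payoffs (19, 15).
Row gets 17 moving first and 19 moving second, so Row prefers to move second.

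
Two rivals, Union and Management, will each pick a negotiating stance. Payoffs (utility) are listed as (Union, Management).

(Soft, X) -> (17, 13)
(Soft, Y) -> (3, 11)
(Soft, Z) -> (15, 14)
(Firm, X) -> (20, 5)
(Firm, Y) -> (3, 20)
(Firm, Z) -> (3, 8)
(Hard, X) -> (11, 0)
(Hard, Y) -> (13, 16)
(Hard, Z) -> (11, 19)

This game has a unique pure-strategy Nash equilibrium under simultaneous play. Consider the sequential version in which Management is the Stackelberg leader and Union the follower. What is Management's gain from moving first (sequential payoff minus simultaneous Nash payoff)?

Solve by backward induction (Management leads).
- X → Union plays Firm (best of 17, 20, 11); Management gets 5.
- Y → Union plays Hard (best of 3, 3, 13); Management gets 16.
- Z → Union plays Soft (best of 15, 3, 11); Management gets 14.
Among 5, 16, 14, the best is 16 at Y. Subgame-perfect outcome: (Hard, Y) with payoffs (13, 16).
Under simultaneous play:
Union's best replies: X→Firm; Y→Hard; Z→Soft.
Management's best replies: Soft→Z; Firm→Y; Hard→Z.
Only (Soft, Z) has each player best-responding; Nash payoffs (15, 14).
Management's commitment gain: 16 − 14 = 2.

2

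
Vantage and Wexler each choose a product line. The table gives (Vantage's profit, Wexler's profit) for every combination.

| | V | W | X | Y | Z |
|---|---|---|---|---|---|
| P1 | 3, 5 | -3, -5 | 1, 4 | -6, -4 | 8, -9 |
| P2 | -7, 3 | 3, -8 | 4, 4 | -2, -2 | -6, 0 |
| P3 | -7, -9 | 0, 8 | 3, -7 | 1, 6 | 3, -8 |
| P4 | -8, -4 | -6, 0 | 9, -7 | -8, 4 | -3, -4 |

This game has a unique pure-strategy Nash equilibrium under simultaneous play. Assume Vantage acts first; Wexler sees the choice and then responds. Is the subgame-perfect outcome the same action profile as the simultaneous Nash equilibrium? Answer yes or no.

no

Work backward from Wexler's decision.
- P1: BR = V, leader payoff 3.
- P2: BR = X, leader payoff 4.
- P3: BR = W, leader payoff 0.
- P4: BR = Y, leader payoff -8.
Among 3, 4, 0, -8, the best is 4 at P2. Subgame-perfect outcome: (P2, X) with payoffs (4, 4).
Now find the simultaneous Nash equilibrium.
Vantage's best replies: V→P1; W→P2; X→P4; Y→P3; Z→P1.
Wexler's best replies: P1→V; P2→X; P3→W; P4→Y.
Only (P1, V) has each player best-responding; Nash payoffs (3, 5).
Sequential outcome (P2, X) differs from the Nash profile (P1, V).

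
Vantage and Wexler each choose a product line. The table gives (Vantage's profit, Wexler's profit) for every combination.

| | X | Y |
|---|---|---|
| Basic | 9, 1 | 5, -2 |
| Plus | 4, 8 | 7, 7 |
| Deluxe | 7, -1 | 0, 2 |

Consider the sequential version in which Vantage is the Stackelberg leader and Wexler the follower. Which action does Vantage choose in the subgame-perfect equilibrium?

Basic

Work backward from Wexler's decision.
- Basic: Wexler compares 1, -2 and picks X; Vantage would get 9.
- Plus: Wexler compares 8, 7 and picks X; Vantage would get 4.
- Deluxe: Wexler compares -1, 2 and picks Y; Vantage would get 0.
Among 9, 4, 0, the best is 9 at Basic. Subgame-perfect outcome: (Basic, X) with payoffs (9, 1).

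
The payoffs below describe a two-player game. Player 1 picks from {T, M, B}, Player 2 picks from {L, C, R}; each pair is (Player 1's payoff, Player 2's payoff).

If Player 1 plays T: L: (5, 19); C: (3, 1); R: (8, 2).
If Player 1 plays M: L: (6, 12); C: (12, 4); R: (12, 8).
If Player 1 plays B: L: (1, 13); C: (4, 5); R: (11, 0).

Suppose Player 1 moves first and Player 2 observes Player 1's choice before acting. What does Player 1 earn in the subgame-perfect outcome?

6

Solve by backward induction (Player 1 leads).
- T: BR = L, leader payoff 5.
- M: BR = L, leader payoff 6.
- B: BR = L, leader payoff 1.
Maximizing over 5, 6, 1, Player 1 chooses M. Subgame-perfect outcome: (M, L) with payoffs (6, 12).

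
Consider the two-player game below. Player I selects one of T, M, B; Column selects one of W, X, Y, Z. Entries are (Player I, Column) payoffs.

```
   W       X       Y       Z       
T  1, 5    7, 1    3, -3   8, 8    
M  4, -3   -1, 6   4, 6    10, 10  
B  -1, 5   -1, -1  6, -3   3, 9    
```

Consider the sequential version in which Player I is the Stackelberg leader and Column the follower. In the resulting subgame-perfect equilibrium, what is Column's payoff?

10

Work backward from Column's decision.
- T → Column plays Z (best of 5, 1, -3, 8); Player I gets 8.
- M → Column plays Z (best of -3, 6, 6, 10); Player I gets 10.
- B → Column plays Z (best of 5, -1, -3, 9); Player I gets 3.
Among 8, 10, 3, the best is 10 at M. Subgame-perfect outcome: (M, Z) with payoffs (10, 10).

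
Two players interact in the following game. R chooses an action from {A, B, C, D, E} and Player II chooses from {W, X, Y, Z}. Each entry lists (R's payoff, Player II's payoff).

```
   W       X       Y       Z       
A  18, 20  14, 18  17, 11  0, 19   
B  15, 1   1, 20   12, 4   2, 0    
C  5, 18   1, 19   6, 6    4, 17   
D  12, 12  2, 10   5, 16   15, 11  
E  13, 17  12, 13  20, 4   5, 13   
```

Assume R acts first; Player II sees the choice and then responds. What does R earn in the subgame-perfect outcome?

18

Player II best-responds to each possible R move:
- A: Player II compares 20, 18, 11, 19 and picks W; R would get 18.
- B: Player II compares 1, 20, 4, 0 and picks X; R would get 1.
- C: Player II compares 18, 19, 6, 17 and picks X; R would get 1.
- D: Player II compares 12, 10, 16, 11 and picks Y; R would get 5.
- E: Player II compares 17, 13, 4, 13 and picks W; R would get 13.
Maximizing over 18, 1, 1, 5, 13, R chooses A. Subgame-perfect outcome: (A, W) with payoffs (18, 20).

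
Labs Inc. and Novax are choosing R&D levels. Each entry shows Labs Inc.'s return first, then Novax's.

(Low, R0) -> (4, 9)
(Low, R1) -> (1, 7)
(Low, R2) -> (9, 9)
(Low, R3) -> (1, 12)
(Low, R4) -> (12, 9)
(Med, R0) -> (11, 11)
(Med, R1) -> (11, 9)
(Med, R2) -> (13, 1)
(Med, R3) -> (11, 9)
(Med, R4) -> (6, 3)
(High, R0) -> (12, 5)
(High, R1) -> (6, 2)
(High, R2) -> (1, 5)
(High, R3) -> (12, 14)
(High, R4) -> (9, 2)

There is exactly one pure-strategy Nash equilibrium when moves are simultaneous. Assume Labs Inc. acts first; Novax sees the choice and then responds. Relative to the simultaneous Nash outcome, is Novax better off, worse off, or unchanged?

Backward induction with Labs Inc. moving first.
- Low → Novax plays R3 (best of 9, 7, 9, 12, 9); Labs Inc. gets 1.
- Med → Novax plays R0 (best of 11, 9, 1, 9, 3); Labs Inc. gets 11.
- High → Novax plays R3 (best of 5, 2, 5, 14, 2); Labs Inc. gets 12.
Labs Inc.'s induced payoffs are 1, 11, 12, so Labs Inc. commits to High. Subgame-perfect outcome: (High, R3) with payoffs (12, 14).
Now find the simultaneous Nash equilibrium.
Labs Inc.'s best replies: R0→High; R1→Med; R2→Med; R3→High; R4→Low.
Novax's best replies: Low→R3; Med→R0; High→R3.
The unique mutual best reply is (High, R3), giving (12, 14).
Novax earns 14 sequentially versus 14 at the Nash outcome: unchanged.

unchanged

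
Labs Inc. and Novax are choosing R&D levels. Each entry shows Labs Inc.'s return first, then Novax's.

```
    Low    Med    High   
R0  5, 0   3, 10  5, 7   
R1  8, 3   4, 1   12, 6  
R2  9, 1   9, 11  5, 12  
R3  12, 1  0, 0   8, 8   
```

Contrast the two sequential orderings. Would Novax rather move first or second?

first

If Labs Inc. leads: Novax's best replies are R0→Med, R1→High, R2→High, R3→High; Labs Inc.'s induced payoffs 3, 12, 5, 8; outcome (R1, High), payoffs (12, 6).
If Novax leads: Labs Inc.'s best replies are Low→R3, Med→R2, High→R1; Novax's induced payoffs 1, 11, 6; outcome (R2, Med), payoffs (9, 11).
Novax gets 11 moving first and 6 moving second, so Novax prefers to move first.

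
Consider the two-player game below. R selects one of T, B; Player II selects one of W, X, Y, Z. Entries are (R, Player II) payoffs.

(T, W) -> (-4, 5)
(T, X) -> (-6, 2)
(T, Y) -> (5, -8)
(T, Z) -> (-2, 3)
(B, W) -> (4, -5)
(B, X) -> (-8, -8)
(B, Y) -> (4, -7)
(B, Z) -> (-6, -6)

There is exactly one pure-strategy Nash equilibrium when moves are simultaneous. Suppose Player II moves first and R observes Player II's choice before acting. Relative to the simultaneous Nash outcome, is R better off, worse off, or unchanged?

worse off

Work backward from R's decision.
- W: BR = B, leader payoff -5.
- X: BR = T, leader payoff 2.
- Y: BR = T, leader payoff -8.
- Z: BR = T, leader payoff 3.
Among -5, 2, -8, 3, the best is 3 at Z. Subgame-perfect outcome: (T, Z) with payoffs (-2, 3).
For the simultaneous game, intersect best replies.
R's best replies: W→B; X→T; Y→T; Z→T.
Player II's best replies: T→W; B→W.
Only (B, W) has each player best-responding; Nash payoffs (4, -5).
R earns -2 sequentially versus 4 at the Nash outcome: worse off.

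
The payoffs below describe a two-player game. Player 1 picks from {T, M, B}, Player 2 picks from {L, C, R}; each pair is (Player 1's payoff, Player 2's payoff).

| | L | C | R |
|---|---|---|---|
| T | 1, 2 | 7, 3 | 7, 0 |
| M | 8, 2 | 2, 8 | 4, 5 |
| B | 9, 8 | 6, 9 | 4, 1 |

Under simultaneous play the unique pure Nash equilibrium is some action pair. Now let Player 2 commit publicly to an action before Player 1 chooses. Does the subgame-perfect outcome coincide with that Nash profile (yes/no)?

Solve by backward induction (Player 2 leads).
- L → Player 1 plays B (best of 1, 8, 9); Player 2 gets 8.
- C → Player 1 plays T (best of 7, 2, 6); Player 2 gets 3.
- R → Player 1 plays T (best of 7, 4, 4); Player 2 gets 0.
Among 8, 3, 0, the best is 8 at L. Subgame-perfect outcome: (B, L) with payoffs (9, 8).
Now find the simultaneous Nash equilibrium.
Player 1's best replies: L→B; C→T; R→T.
Player 2's best replies: T→C; M→C; B→C.
The unique mutual best reply is (T, C), giving (7, 3).
Sequential outcome (B, L) differs from the Nash profile (T, C).

no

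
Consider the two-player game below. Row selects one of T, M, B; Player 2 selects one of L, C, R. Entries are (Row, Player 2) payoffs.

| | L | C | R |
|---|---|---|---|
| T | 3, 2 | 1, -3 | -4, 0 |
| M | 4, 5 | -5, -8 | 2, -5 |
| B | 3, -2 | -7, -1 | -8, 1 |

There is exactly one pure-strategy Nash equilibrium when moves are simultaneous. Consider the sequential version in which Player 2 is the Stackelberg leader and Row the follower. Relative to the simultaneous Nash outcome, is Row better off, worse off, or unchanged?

unchanged

Row best-responds to each possible Player 2 move:
- L → Row plays M (best of 3, 4, 3); Player 2 gets 5.
- C → Row plays T (best of 1, -5, -7); Player 2 gets -3.
- R → Row plays M (best of -4, 2, -8); Player 2 gets -5.
Among 5, -3, -5, the best is 5 at L. Subgame-perfect outcome: (M, L) with payoffs (4, 5).
Now find the simultaneous Nash equilibrium.
Row's best replies: L→M; C→T; R→M.
Player 2's best replies: T→L; M→L; B→R.
The unique mutual best reply is (M, L), giving (4, 5).
Row earns 4 sequentially versus 4 at the Nash outcome: unchanged.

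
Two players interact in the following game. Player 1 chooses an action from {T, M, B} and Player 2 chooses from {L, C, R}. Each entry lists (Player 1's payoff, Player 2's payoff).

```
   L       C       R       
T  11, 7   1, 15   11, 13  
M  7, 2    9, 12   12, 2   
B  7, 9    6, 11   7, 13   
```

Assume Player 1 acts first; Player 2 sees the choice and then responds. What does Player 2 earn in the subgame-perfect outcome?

12

Backward induction with Player 1 moving first.
- T → Player 2 plays C (best of 7, 15, 13); Player 1 gets 1.
- M → Player 2 plays C (best of 2, 12, 2); Player 1 gets 9.
- B → Player 2 plays R (best of 9, 11, 13); Player 1 gets 7.
Among 1, 9, 7, the best is 9 at M. Subgame-perfect outcome: (M, C) with payoffs (9, 12).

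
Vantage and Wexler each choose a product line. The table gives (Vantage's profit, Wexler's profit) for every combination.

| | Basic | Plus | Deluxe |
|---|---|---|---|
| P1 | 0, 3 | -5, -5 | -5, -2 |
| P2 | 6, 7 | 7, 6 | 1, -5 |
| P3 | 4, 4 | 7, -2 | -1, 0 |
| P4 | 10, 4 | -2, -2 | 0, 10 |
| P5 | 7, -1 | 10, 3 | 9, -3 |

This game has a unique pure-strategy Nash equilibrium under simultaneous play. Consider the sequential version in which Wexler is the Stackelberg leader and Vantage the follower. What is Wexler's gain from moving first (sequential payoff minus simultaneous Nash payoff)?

Vantage best-responds to each possible Wexler move:
- Basic → Vantage plays P4 (best of 0, 6, 4, 10, 7); Wexler gets 4.
- Plus → Vantage plays P5 (best of -5, 7, 7, -2, 10); Wexler gets 3.
- Deluxe → Vantage plays P5 (best of -5, 1, -1, 0, 9); Wexler gets -3.
Maximizing over 4, 3, -3, Wexler chooses Basic. Subgame-perfect outcome: (P4, Basic) with payoffs (10, 4).
Under simultaneous play:
Vantage's best replies: Basic→P4; Plus→P5; Deluxe→P5.
Wexler's best replies: P1→Basic; P2→Basic; P3→Basic; P4→Deluxe; P5→Plus.
Only (P5, Plus) has each player best-responding; Nash payoffs (10, 3).
Wexler's commitment gain: 4 − 3 = 1.

1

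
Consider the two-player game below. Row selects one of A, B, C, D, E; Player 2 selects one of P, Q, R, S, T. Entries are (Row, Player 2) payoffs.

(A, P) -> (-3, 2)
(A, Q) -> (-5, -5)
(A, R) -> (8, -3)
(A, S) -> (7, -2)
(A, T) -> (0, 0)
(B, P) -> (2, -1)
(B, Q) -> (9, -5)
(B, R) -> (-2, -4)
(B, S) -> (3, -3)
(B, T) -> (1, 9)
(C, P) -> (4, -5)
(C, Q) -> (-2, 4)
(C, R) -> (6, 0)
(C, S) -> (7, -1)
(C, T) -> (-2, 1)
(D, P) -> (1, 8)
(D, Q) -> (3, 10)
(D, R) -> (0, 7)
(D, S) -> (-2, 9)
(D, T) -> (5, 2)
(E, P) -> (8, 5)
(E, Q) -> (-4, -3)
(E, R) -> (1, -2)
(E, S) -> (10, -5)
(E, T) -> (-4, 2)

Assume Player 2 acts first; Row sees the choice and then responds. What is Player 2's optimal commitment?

Solve by backward induction (Player 2 leads).
- P → Row plays E (best of -3, 2, 4, 1, 8); Player 2 gets 5.
- Q → Row plays B (best of -5, 9, -2, 3, -4); Player 2 gets -5.
- R → Row plays A (best of 8, -2, 6, 0, 1); Player 2 gets -3.
- S → Row plays E (best of 7, 3, 7, -2, 10); Player 2 gets -5.
- T → Row plays D (best of 0, 1, -2, 5, -4); Player 2 gets 2.
Player 2's induced payoffs are 5, -5, -3, -5, 2, so Player 2 commits to P. Subgame-perfect outcome: (E, P) with payoffs (8, 5).

P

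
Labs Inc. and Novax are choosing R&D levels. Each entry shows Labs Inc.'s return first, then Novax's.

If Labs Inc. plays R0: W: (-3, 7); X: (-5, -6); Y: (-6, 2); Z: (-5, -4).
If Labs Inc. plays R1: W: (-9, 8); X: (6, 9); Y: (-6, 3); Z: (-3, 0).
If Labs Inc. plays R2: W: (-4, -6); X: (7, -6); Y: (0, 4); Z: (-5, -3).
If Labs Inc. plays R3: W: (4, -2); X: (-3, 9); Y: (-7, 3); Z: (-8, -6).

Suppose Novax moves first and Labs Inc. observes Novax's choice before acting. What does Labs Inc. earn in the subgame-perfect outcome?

0

Solve by backward induction (Novax leads).
- W: BR = R3, leader payoff -2.
- X: BR = R2, leader payoff -6.
- Y: BR = R2, leader payoff 4.
- Z: BR = R1, leader payoff 0.
Maximizing over -2, -6, 4, 0, Novax chooses Y. Subgame-perfect outcome: (R2, Y) with payoffs (0, 4).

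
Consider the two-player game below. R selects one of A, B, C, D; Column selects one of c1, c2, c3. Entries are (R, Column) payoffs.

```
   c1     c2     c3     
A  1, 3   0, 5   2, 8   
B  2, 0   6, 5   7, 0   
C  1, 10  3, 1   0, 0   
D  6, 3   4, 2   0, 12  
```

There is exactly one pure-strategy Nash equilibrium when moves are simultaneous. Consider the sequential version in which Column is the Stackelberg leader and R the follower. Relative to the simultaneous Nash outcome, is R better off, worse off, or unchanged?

unchanged

Work backward from R's decision.
- c1 → R plays D (best of 1, 2, 1, 6); Column gets 3.
- c2 → R plays B (best of 0, 6, 3, 4); Column gets 5.
- c3 → R plays B (best of 2, 7, 0, 0); Column gets 0.
Among 3, 5, 0, the best is 5 at c2. Subgame-perfect outcome: (B, c2) with payoffs (6, 5).
For the simultaneous game, intersect best replies.
R's best replies: c1→D; c2→B; c3→B.
Column's best replies: A→c3; B→c2; C→c1; D→c3.
Only (B, c2) has each player best-responding; Nash payoffs (6, 5).
R earns 6 sequentially versus 6 at the Nash outcome: unchanged.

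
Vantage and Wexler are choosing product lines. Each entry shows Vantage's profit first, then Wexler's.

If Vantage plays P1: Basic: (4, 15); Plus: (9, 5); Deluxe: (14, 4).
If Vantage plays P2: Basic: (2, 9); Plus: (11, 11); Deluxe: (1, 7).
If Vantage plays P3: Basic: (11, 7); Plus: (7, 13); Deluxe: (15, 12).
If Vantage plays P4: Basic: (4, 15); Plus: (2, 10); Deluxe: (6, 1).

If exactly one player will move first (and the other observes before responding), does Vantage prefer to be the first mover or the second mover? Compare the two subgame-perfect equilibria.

second

If Vantage leads: Wexler's best replies are P1→Basic, P2→Plus, P3→Plus, P4→Basic; Vantage's induced payoffs 4, 11, 7, 4; outcome (P2, Plus), payoffs (11, 11).
If Wexler leads: Vantage's best replies are Basic→P3, Plus→P2, Deluxe→P3; Wexler's induced payoffs 7, 11, 12; outcome (P3, Deluxe), payoffs (15, 12).
Vantage gets 11 moving first and 15 moving second, so Vantage prefers to move second.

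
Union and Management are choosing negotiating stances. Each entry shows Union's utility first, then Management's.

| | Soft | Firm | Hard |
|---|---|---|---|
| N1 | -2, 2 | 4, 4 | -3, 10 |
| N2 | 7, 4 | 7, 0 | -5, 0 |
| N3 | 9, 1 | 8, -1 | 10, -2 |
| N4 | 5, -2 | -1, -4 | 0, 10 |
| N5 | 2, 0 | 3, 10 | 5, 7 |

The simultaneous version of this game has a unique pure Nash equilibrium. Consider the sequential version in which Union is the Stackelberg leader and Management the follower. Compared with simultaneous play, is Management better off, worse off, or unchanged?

Solve by backward induction (Union leads).
- N1 → Management plays Hard (best of 2, 4, 10); Union gets -3.
- N2 → Management plays Soft (best of 4, 0, 0); Union gets 7.
- N3 → Management plays Soft (best of 1, -1, -2); Union gets 9.
- N4 → Management plays Hard (best of -2, -4, 10); Union gets 0.
- N5 → Management plays Firm (best of 0, 10, 7); Union gets 3.
Among -3, 7, 9, 0, 3, the best is 9 at N3. Subgame-perfect outcome: (N3, Soft) with payoffs (9, 1).
For the simultaneous game, intersect best replies.
Union's best replies: Soft→N3; Firm→N3; Hard→N3.
Management's best replies: N1→Hard; N2→Soft; N3→Soft; N4→Hard; N5→Firm.
The unique mutual best reply is (N3, Soft), giving (9, 1).
Management earns 1 sequentially versus 1 at the Nash outcome: unchanged.

unchanged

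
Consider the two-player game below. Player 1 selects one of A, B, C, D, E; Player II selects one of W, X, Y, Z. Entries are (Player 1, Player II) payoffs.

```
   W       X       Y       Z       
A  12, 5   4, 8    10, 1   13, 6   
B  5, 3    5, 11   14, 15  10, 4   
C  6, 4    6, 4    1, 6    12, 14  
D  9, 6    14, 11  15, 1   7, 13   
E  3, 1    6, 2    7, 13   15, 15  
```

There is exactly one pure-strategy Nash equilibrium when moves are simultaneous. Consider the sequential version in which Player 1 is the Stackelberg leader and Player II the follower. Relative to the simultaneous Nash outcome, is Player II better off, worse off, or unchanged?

unchanged

Backward induction with Player 1 moving first.
- A → Player II plays X (best of 5, 8, 1, 6); Player 1 gets 4.
- B → Player II plays Y (best of 3, 11, 15, 4); Player 1 gets 14.
- C → Player II plays Z (best of 4, 4, 6, 14); Player 1 gets 12.
- D → Player II plays Z (best of 6, 11, 1, 13); Player 1 gets 7.
- E → Player II plays Z (best of 1, 2, 13, 15); Player 1 gets 15.
Among 4, 14, 12, 7, 15, the best is 15 at E. Subgame-perfect outcome: (E, Z) with payoffs (15, 15).
Under simultaneous play:
Player 1's best replies: W→A; X→D; Y→D; Z→E.
Player II's best replies: A→X; B→Y; C→Z; D→Z; E→Z.
Only (E, Z) has each player best-responding; Nash payoffs (15, 15).
Player II earns 15 sequentially versus 15 at the Nash outcome: unchanged.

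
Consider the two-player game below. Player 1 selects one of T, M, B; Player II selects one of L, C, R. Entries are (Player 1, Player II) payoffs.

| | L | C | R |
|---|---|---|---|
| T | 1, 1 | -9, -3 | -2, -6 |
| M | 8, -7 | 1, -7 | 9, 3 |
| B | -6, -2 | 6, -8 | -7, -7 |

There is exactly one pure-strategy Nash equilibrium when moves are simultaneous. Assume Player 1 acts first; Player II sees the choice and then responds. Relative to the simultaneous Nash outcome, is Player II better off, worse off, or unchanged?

Backward induction with Player 1 moving first.
- T → Player II plays L (best of 1, -3, -6); Player 1 gets 1.
- M → Player II plays R (best of -7, -7, 3); Player 1 gets 9.
- B → Player II plays L (best of -2, -8, -7); Player 1 gets -6.
Player 1's induced payoffs are 1, 9, -6, so Player 1 commits to M. Subgame-perfect outcome: (M, R) with payoffs (9, 3).
Under simultaneous play:
Player 1's best replies: L→M; C→B; R→M.
Player II's best replies: T→L; M→R; B→L.
Only (M, R) has each player best-responding; Nash payoffs (9, 3).
Player II earns 3 sequentially versus 3 at the Nash outcome: unchanged.

unchanged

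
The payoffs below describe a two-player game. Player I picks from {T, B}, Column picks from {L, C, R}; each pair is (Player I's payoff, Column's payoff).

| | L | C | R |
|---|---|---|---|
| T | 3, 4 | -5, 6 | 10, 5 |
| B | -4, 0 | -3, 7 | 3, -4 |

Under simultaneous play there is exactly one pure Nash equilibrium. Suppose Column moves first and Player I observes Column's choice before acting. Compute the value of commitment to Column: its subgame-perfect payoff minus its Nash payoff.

0

Player I best-responds to each possible Column move:
- L → Player I plays T (best of 3, -4); Column gets 4.
- C → Player I plays B (best of -5, -3); Column gets 7.
- R → Player I plays T (best of 10, 3); Column gets 5.
Among 4, 7, 5, the best is 7 at C. Subgame-perfect outcome: (B, C) with payoffs (-3, 7).
Now find the simultaneous Nash equilibrium.
Player I's best replies: L→T; C→B; R→T.
Column's best replies: T→C; B→C.
The unique mutual best reply is (B, C), giving (-3, 7).
Column's commitment gain: 7 − 7 = 0.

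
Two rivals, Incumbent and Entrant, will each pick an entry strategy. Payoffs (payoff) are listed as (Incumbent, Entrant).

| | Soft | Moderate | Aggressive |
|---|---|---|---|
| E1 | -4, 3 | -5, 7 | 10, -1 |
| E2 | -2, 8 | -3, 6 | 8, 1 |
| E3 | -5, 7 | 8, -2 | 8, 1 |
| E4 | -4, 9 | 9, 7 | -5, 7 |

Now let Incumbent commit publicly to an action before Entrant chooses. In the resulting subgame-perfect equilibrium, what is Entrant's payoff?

8

Solve by backward induction (Incumbent leads).
- E1 → Entrant plays Moderate (best of 3, 7, -1); Incumbent gets -5.
- E2 → Entrant plays Soft (best of 8, 6, 1); Incumbent gets -2.
- E3 → Entrant plays Soft (best of 7, -2, 1); Incumbent gets -5.
- E4 → Entrant plays Soft (best of 9, 7, 7); Incumbent gets -4.
Maximizing over -5, -2, -5, -4, Incumbent chooses E2. Subgame-perfect outcome: (E2, Soft) with payoffs (-2, 8).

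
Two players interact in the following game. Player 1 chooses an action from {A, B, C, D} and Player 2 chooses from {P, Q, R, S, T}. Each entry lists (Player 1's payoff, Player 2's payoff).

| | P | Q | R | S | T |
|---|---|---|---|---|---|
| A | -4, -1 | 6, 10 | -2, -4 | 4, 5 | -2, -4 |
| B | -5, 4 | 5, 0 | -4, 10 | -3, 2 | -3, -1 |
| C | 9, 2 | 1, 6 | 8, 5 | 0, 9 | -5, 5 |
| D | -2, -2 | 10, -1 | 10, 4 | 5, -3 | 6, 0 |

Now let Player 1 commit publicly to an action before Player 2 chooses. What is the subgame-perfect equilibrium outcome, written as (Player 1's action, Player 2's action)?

Work backward from Player 2's decision.
- A: BR = Q, leader payoff 6.
- B: BR = R, leader payoff -4.
- C: BR = S, leader payoff 0.
- D: BR = R, leader payoff 10.
Among 6, -4, 0, 10, the best is 10 at D. Subgame-perfect outcome: (D, R) with payoffs (10, 4).

(D, R)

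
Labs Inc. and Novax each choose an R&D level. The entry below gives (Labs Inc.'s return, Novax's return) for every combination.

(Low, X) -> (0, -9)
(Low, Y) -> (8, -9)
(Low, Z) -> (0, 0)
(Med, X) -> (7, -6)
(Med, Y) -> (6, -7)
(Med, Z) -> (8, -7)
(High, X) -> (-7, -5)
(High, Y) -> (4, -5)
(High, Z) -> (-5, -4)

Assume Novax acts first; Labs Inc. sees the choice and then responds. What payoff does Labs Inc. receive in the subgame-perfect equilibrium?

7

Solve by backward induction (Novax leads).
- X: BR = Med, leader payoff -6.
- Y: BR = Low, leader payoff -9.
- Z: BR = Med, leader payoff -7.
Among -6, -9, -7, the best is -6 at X. Subgame-perfect outcome: (Med, X) with payoffs (7, -6).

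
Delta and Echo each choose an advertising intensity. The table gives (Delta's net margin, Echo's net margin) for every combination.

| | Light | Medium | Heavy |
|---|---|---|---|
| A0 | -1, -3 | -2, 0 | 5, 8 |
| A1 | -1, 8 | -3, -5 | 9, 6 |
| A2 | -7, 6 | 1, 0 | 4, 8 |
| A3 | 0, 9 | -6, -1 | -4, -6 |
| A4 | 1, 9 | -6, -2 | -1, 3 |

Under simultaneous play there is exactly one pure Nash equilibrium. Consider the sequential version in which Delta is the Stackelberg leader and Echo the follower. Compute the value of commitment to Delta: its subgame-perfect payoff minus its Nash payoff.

Backward induction with Delta moving first.
- A0 → Echo plays Heavy (best of -3, 0, 8); Delta gets 5.
- A1 → Echo plays Light (best of 8, -5, 6); Delta gets -1.
- A2 → Echo plays Heavy (best of 6, 0, 8); Delta gets 4.
- A3 → Echo plays Light (best of 9, -1, -6); Delta gets 0.
- A4 → Echo plays Light (best of 9, -2, 3); Delta gets 1.
Delta's induced payoffs are 5, -1, 4, 0, 1, so Delta commits to A0. Subgame-perfect outcome: (A0, Heavy) with payoffs (5, 8).
Under simultaneous play:
Delta's best replies: Light→A4; Medium→A2; Heavy→A1.
Echo's best replies: A0→Heavy; A1→Light; A2→Heavy; A3→Light; A4→Light.
Only (A4, Light) has each player best-responding; Nash payoffs (1, 9).
Delta's commitment gain: 5 − 1 = 4.

4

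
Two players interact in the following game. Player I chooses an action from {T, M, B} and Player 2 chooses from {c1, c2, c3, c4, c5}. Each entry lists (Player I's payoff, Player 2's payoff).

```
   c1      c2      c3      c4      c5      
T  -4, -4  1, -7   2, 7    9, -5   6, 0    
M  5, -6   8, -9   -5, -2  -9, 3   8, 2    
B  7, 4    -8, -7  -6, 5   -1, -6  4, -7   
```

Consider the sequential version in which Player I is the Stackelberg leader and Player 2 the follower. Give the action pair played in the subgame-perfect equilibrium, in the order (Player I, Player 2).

(T, c3)

Solve by backward induction (Player I leads).
- T: Player 2 compares -4, -7, 7, -5, 0 and picks c3; Player I would get 2.
- M: Player 2 compares -6, -9, -2, 3, 2 and picks c4; Player I would get -9.
- B: Player 2 compares 4, -7, 5, -6, -7 and picks c3; Player I would get -6.
Maximizing over 2, -9, -6, Player I chooses T. Subgame-perfect outcome: (T, c3) with payoffs (2, 7).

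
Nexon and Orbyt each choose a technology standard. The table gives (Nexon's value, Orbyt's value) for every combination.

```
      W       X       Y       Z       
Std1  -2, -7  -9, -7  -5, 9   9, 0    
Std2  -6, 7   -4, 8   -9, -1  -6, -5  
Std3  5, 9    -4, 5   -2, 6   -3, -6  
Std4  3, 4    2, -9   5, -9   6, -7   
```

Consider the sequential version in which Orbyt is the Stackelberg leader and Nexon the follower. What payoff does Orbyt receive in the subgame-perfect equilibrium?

9

Solve by backward induction (Orbyt leads).
- W → Nexon plays Std3 (best of -2, -6, 5, 3); Orbyt gets 9.
- X → Nexon plays Std4 (best of -9, -4, -4, 2); Orbyt gets -9.
- Y → Nexon plays Std4 (best of -5, -9, -2, 5); Orbyt gets -9.
- Z → Nexon plays Std1 (best of 9, -6, -3, 6); Orbyt gets 0.
Maximizing over 9, -9, -9, 0, Orbyt chooses W. Subgame-perfect outcome: (Std3, W) with payoffs (5, 9).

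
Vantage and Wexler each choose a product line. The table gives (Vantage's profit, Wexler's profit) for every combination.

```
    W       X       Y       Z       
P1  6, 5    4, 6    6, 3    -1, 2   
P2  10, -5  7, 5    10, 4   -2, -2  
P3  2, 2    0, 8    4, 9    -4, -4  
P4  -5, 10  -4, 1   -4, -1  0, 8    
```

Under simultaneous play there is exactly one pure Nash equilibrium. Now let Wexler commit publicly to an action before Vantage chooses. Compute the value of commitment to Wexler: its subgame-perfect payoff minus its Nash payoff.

3

Work backward from Vantage's decision.
- W: Vantage compares 6, 10, 2, -5 and picks P2; Wexler would get -5.
- X: Vantage compares 4, 7, 0, -4 and picks P2; Wexler would get 5.
- Y: Vantage compares 6, 10, 4, -4 and picks P2; Wexler would get 4.
- Z: Vantage compares -1, -2, -4, 0 and picks P4; Wexler would get 8.
Among -5, 5, 4, 8, the best is 8 at Z. Subgame-perfect outcome: (P4, Z) with payoffs (0, 8).
Under simultaneous play:
Vantage's best replies: W→P2; X→P2; Y→P2; Z→P4.
Wexler's best replies: P1→X; P2→X; P3→Y; P4→W.
The unique mutual best reply is (P2, X), giving (7, 5).
Wexler's commitment gain: 8 − 5 = 3.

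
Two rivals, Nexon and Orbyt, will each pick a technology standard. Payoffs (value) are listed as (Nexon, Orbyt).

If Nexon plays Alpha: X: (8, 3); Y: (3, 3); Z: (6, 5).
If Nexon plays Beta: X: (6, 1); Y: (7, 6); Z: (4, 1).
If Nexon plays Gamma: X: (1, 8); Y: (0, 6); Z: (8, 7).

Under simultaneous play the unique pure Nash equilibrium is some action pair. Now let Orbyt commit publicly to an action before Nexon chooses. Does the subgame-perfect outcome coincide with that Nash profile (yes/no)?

Backward induction with Orbyt moving first.
- X → Nexon plays Alpha (best of 8, 6, 1); Orbyt gets 3.
- Y → Nexon plays Beta (best of 3, 7, 0); Orbyt gets 6.
- Z → Nexon plays Gamma (best of 6, 4, 8); Orbyt gets 7.
Maximizing over 3, 6, 7, Orbyt chooses Z. Subgame-perfect outcome: (Gamma, Z) with payoffs (8, 7).
Under simultaneous play:
Nexon's best replies: X→Alpha; Y→Beta; Z→Gamma.
Orbyt's best replies: Alpha→Z; Beta→Y; Gamma→X.
The unique mutual best reply is (Beta, Y), giving (7, 6).
Sequential outcome (Gamma, Z) differs from the Nash profile (Beta, Y).

no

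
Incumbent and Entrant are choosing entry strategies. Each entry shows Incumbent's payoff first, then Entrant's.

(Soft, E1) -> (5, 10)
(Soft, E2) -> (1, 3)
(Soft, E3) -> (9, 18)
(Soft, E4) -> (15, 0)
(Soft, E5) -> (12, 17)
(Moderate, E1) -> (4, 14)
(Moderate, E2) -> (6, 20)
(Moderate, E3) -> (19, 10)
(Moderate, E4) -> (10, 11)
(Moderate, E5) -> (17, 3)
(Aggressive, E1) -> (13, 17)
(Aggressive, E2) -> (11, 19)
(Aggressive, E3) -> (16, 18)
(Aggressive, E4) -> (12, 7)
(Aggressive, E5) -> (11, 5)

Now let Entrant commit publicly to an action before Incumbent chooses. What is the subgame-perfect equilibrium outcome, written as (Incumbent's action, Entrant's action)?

Incumbent best-responds to each possible Entrant move:
- E1: Incumbent compares 5, 4, 13 and picks Aggressive; Entrant would get 17.
- E2: Incumbent compares 1, 6, 11 and picks Aggressive; Entrant would get 19.
- E3: Incumbent compares 9, 19, 16 and picks Moderate; Entrant would get 10.
- E4: Incumbent compares 15, 10, 12 and picks Soft; Entrant would get 0.
- E5: Incumbent compares 12, 17, 11 and picks Moderate; Entrant would get 3.
Among 17, 19, 10, 0, 3, the best is 19 at E2. Subgame-perfect outcome: (Aggressive, E2) with payoffs (11, 19).

(Aggressive, E2)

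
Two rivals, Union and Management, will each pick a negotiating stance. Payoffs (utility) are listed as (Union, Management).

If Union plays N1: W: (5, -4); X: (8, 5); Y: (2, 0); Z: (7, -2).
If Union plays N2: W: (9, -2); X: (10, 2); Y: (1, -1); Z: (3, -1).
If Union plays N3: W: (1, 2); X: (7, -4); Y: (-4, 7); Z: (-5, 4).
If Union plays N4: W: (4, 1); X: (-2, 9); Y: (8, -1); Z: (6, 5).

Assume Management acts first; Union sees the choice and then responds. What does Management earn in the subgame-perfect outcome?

2

Union best-responds to each possible Management move:
- W → Union plays N2 (best of 5, 9, 1, 4); Management gets -2.
- X → Union plays N2 (best of 8, 10, 7, -2); Management gets 2.
- Y → Union plays N4 (best of 2, 1, -4, 8); Management gets -1.
- Z → Union plays N1 (best of 7, 3, -5, 6); Management gets -2.
Maximizing over -2, 2, -1, -2, Management chooses X. Subgame-perfect outcome: (N2, X) with payoffs (10, 2).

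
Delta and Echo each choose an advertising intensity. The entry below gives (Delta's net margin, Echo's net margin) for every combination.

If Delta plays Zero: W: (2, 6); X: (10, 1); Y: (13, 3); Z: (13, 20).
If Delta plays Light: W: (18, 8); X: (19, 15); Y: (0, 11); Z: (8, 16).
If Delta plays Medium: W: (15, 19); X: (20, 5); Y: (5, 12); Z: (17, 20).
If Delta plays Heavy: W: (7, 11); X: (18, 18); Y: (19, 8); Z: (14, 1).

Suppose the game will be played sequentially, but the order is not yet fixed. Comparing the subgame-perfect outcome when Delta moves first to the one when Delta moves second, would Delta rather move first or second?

first

If Delta leads: Echo's best replies are Zero→Z, Light→Z, Medium→Z, Heavy→X; Delta's induced payoffs 13, 8, 17, 18; outcome (Heavy, X), payoffs (18, 18).
If Echo leads: Delta's best replies are W→Light, X→Medium, Y→Heavy, Z→Medium; Echo's induced payoffs 8, 5, 8, 20; outcome (Medium, Z), payoffs (17, 20).
Delta gets 18 moving first and 17 moving second, so Delta prefers to move first.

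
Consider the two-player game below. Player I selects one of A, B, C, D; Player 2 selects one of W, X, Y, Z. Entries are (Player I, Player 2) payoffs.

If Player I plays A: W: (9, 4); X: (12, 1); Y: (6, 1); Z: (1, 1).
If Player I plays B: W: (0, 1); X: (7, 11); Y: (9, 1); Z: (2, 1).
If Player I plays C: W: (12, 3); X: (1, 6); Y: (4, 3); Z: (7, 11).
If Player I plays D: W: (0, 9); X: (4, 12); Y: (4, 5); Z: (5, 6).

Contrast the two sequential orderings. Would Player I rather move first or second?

first

If Player I leads: Player 2's best replies are A→W, B→X, C→Z, D→X; Player I's induced payoffs 9, 7, 7, 4; outcome (A, W), payoffs (9, 4).
If Player 2 leads: Player I's best replies are W→C, X→A, Y→B, Z→C; Player 2's induced payoffs 3, 1, 1, 11; outcome (C, Z), payoffs (7, 11).
Player I gets 9 moving first and 7 moving second, so Player I prefers to move first.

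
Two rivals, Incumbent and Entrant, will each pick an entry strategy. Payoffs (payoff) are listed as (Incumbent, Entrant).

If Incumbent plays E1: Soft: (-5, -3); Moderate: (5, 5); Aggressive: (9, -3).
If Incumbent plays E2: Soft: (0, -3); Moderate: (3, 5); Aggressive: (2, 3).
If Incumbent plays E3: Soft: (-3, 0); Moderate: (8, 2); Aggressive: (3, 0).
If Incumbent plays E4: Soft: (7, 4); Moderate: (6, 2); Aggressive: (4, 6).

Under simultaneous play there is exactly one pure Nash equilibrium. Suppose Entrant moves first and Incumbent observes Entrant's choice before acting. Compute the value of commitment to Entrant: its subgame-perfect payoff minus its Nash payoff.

Backward induction with Entrant moving first.
- Soft → Incumbent plays E4 (best of -5, 0, -3, 7); Entrant gets 4.
- Moderate → Incumbent plays E3 (best of 5, 3, 8, 6); Entrant gets 2.
- Aggressive → Incumbent plays E1 (best of 9, 2, 3, 4); Entrant gets -3.
Maximizing over 4, 2, -3, Entrant chooses Soft. Subgame-perfect outcome: (E4, Soft) with payoffs (7, 4).
Now find the simultaneous Nash equilibrium.
Incumbent's best replies: Soft→E4; Moderate→E3; Aggressive→E1.
Entrant's best replies: E1→Moderate; E2→Moderate; E3→Moderate; E4→Aggressive.
Only (E3, Moderate) has each player best-responding; Nash payoffs (8, 2).
Entrant's commitment gain: 4 − 2 = 2.

2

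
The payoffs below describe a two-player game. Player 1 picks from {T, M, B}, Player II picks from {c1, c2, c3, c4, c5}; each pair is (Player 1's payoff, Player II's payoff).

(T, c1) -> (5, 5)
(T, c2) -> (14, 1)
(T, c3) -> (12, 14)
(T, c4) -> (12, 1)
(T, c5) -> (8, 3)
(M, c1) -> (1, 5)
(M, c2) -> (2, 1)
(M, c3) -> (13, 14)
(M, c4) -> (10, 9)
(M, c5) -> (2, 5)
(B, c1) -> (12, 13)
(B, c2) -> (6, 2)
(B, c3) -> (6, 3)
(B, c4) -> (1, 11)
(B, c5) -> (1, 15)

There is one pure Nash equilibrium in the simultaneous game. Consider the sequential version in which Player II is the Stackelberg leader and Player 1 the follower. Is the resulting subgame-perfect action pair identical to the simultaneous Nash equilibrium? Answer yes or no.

yes

Backward induction with Player II moving first.
- c1 → Player 1 plays B (best of 5, 1, 12); Player II gets 13.
- c2 → Player 1 plays T (best of 14, 2, 6); Player II gets 1.
- c3 → Player 1 plays M (best of 12, 13, 6); Player II gets 14.
- c4 → Player 1 plays T (best of 12, 10, 1); Player II gets 1.
- c5 → Player 1 plays T (best of 8, 2, 1); Player II gets 3.
Maximizing over 13, 1, 14, 1, 3, Player II chooses c3. Subgame-perfect outcome: (M, c3) with payoffs (13, 14).
For the simultaneous game, intersect best replies.
Player 1's best replies: c1→B; c2→T; c3→M; c4→T; c5→T.
Player II's best replies: T→c3; M→c3; B→c5.
Only (M, c3) has each player best-responding; Nash payoffs (13, 14).
Sequential outcome (M, c3) coincides with the Nash profile (M, c3).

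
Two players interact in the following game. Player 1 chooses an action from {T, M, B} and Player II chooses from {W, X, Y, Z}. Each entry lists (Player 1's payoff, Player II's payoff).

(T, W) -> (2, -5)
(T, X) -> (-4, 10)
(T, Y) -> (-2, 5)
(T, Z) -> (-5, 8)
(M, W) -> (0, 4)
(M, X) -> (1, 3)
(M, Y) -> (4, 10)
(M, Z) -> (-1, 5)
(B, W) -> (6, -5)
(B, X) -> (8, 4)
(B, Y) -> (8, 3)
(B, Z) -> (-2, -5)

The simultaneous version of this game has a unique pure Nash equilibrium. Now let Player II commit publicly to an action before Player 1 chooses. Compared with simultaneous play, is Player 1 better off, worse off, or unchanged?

Work backward from Player 1's decision.
- W: Player 1 compares 2, 0, 6 and picks B; Player II would get -5.
- X: Player 1 compares -4, 1, 8 and picks B; Player II would get 4.
- Y: Player 1 compares -2, 4, 8 and picks B; Player II would get 3.
- Z: Player 1 compares -5, -1, -2 and picks M; Player II would get 5.
Player II's induced payoffs are -5, 4, 3, 5, so Player II commits to Z. Subgame-perfect outcome: (M, Z) with payoffs (-1, 5).
Under simultaneous play:
Player 1's best replies: W→B; X→B; Y→B; Z→M.
Player II's best replies: T→X; M→Y; B→X.
The unique mutual best reply is (B, X), giving (8, 4).
Player 1 earns -1 sequentially versus 8 at the Nash outcome: worse off.

worse off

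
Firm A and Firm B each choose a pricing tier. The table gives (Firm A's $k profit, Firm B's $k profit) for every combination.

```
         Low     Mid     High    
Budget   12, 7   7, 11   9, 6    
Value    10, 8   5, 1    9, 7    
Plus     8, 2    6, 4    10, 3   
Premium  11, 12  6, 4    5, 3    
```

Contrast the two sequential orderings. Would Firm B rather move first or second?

If Firm A leads: Firm B's best replies are Budget→Mid, Value→Low, Plus→Mid, Premium→Low; Firm A's induced payoffs 7, 10, 6, 11; outcome (Premium, Low), payoffs (11, 12).
If Firm B leads: Firm A's best replies are Low→Budget, Mid→Budget, High→Plus; Firm B's induced payoffs 7, 11, 3; outcome (Budget, Mid), payoffs (7, 11).
Firm B gets 11 moving first and 12 moving second, so Firm B prefers to move second.

second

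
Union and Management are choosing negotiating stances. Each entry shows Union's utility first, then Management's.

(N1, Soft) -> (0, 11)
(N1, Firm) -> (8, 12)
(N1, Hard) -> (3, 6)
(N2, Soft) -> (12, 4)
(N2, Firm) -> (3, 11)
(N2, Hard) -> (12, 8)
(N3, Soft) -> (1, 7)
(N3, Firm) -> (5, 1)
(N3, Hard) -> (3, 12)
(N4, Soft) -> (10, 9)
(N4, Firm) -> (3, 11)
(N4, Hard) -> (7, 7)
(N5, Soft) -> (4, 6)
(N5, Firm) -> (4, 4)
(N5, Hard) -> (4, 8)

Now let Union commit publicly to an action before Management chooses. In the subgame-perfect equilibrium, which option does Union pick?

N1

Management best-responds to each possible Union move:
- N1: Management compares 11, 12, 6 and picks Firm; Union would get 8.
- N2: Management compares 4, 11, 8 and picks Firm; Union would get 3.
- N3: Management compares 7, 1, 12 and picks Hard; Union would get 3.
- N4: Management compares 9, 11, 7 and picks Firm; Union would get 3.
- N5: Management compares 6, 4, 8 and picks Hard; Union would get 4.
Union's induced payoffs are 8, 3, 3, 3, 4, so Union commits to N1. Subgame-perfect outcome: (N1, Firm) with payoffs (8, 12).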